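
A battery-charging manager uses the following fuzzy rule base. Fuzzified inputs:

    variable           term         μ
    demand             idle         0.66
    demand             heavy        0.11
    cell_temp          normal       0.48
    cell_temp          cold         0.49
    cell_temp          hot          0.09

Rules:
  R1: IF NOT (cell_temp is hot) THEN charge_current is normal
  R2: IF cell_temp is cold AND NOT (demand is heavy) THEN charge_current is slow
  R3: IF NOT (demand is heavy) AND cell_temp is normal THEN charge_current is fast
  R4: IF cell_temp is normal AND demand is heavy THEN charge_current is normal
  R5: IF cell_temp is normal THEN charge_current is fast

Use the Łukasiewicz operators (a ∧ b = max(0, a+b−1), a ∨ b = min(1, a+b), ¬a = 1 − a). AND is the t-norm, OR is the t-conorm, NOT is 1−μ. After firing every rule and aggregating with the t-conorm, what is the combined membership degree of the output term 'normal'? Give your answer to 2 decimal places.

R1: ¬hot=1−0.09=0.91 → w = 0.91
R2: cold=0.49, ¬heavy=1−0.11=0.89; AND[max(0, a+b−1)] → w = 0.38
R3: ¬heavy=1−0.11=0.89, normal=0.48; AND[max(0, a+b−1)] → w = 0.37
R4: normal=0.48, heavy=0.11; AND[max(0, a+b−1)] → w = 0.00
R5: normal=0.48 → w = 0.48
Rules with consequent 'normal': {R1, R4} → strengths 0.91, 0.00
Aggregate via t-conorm [min(1, a+b)]: 0.91

0.91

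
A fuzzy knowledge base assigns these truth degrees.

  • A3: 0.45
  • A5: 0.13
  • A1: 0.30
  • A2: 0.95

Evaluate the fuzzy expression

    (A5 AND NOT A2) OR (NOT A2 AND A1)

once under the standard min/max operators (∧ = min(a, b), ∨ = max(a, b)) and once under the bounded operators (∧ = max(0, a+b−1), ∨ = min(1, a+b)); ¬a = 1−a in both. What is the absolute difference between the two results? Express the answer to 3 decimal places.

0.050

Under standard min/max:
  NOT A2 = 1 − 0.95 = 0.05
  A5 AND NOT A2 = min(a, b) on (0.13, 0.05) = 0.05
  NOT A2 = 1 − 0.95 = 0.05
  NOT A2 AND A1 = min(a, b) on (0.05, 0.30) = 0.05
  (A5 AND NOT A2) OR (NOT A2 AND A1) = max(a, b) on (0.05, 0.05) = 0.05
  → value = 0.0500
Under bounded:
  NOT A2 = 1 − 0.95 = 0.05
  A5 AND NOT A2 = max(0, a+b−1) on (0.13, 0.05) = 0.00
  NOT A2 = 1 − 0.95 = 0.05
  NOT A2 AND A1 = max(0, a+b−1) on (0.05, 0.30) = 0.00
  (A5 AND NOT A2) OR (NOT A2 AND A1) = min(1, a+b) on (0.00, 0.00) = 0.00
  → value = 0.0000
|0.0500 − 0.0000| = 0.050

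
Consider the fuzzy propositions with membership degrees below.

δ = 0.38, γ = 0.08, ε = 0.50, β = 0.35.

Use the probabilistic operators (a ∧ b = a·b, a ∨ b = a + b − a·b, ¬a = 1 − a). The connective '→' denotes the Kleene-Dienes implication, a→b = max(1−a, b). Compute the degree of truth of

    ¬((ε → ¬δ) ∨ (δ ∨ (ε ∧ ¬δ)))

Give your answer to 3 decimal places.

¬δ = 1 − 0.3800 = 0.6200
ε → ¬δ  [Kleene-Dienes: max(1−a, b)] with a=0.5000, b=0.6200 → 0.6200
¬δ = 1 − 0.3800 = 0.6200
ε ∧ ¬δ = a·b on (0.5000, 0.6200) = 0.3100
δ ∨ (ε ∧ ¬δ) = a + b − a·b on (0.3800, 0.3100) = 0.5722
(ε → ¬δ) ∨ (δ ∨ (ε ∧ ¬δ)) = a + b − a·b on (0.6200, 0.5722) = 0.8374
¬((ε → ¬δ) ∨ (δ ∨ (ε ∧ ¬δ))) = 1 − 0.8374 = 0.1626

0.163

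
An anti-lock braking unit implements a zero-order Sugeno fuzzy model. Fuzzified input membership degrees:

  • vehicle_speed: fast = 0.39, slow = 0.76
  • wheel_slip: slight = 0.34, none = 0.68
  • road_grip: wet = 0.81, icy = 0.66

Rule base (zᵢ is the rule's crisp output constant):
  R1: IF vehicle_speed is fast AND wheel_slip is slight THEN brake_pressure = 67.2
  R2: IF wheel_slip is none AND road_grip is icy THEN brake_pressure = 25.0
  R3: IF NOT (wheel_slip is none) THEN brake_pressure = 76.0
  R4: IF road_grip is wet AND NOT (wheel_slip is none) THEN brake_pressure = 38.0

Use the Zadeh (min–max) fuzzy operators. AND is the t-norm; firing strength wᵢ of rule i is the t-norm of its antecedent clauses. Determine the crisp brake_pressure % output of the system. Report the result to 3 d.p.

46.237

R1 (z=67.2): fast=0.39, slight=0.34; AND[min(a, b)] → w = 0.34
R2 (z=25.0): none=0.68, icy=0.66; AND[min(a, b)] → w = 0.66
R3 (z=76.0): ¬none=1−0.68=0.32 → w = 0.32
R4 (z=38.0): wet=0.81, ¬none=1−0.68=0.32; AND[min(a, b)] → w = 0.32
Weighted average = (0.34·67.2 + 0.66·25.0 + 0.32·76.0 + 0.32·38.0) / (0.34 + 0.66 + 0.32 + 0.32)
  = 75.8280 / 1.6400 = 46.237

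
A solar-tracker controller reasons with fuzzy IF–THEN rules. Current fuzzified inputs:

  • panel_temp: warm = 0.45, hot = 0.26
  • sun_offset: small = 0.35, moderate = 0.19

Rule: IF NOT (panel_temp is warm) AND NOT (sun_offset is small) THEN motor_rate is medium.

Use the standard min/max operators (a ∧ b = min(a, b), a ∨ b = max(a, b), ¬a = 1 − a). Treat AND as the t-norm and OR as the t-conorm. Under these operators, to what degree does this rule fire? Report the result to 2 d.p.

firing strength: ¬warm=1−0.45=0.55, ¬small=1−0.35=0.65; AND[min(a, b)] → w = 0.55

0.55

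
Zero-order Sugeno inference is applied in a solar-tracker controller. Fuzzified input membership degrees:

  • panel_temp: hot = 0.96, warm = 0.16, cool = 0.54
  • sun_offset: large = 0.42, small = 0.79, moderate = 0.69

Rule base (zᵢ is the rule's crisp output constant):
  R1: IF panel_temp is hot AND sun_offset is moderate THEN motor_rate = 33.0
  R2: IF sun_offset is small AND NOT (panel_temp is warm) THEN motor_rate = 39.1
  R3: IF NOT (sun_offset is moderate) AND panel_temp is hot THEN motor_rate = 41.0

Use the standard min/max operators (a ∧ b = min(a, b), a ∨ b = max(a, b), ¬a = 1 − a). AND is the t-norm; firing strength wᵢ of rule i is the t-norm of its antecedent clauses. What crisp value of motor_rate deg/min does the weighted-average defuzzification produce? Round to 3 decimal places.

R1 (z=33.0): hot=0.96, moderate=0.69; AND[min(a, b)] → w = 0.69
R2 (z=39.1): small=0.79, ¬warm=1−0.16=0.84; AND[min(a, b)] → w = 0.79
R3 (z=41.0): ¬moderate=1−0.69=0.31, hot=0.96; AND[min(a, b)] → w = 0.31
Weighted average = (0.69·33.0 + 0.79·39.1 + 0.31·41.0) / (0.69 + 0.79 + 0.31)
  = 66.3690 / 1.7900 = 37.078

37.078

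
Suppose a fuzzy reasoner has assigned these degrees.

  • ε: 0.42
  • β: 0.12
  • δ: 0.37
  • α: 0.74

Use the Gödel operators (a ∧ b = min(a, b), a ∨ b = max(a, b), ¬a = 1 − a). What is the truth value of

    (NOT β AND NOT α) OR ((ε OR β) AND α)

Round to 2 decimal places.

0.42

NOT β = 1 − 0.12 = 0.88
NOT α = 1 − 0.74 = 0.26
NOT β AND NOT α = min(a, b) on (0.88, 0.26) = 0.26
ε OR β = max(a, b) on (0.42, 0.12) = 0.42
(ε OR β) AND α = min(a, b) on (0.42, 0.74) = 0.42
(NOT β AND NOT α) OR ((ε OR β) AND α) = max(a, b) on (0.26, 0.42) = 0.42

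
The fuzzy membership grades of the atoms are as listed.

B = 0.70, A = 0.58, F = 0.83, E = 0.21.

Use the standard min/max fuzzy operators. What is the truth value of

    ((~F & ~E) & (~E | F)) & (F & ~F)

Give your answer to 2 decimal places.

0.17

~F = 1 − 0.83 = 0.17
~E = 1 − 0.21 = 0.79
~F & ~E = min(a, b) on (0.17, 0.79) = 0.17
~E = 1 − 0.21 = 0.79
~E | F = max(a, b) on (0.79, 0.83) = 0.83
(~F & ~E) & (~E | F) = min(a, b) on (0.17, 0.83) = 0.17
~F = 1 − 0.83 = 0.17
F & ~F = min(a, b) on (0.83, 0.17) = 0.17
((~F & ~E) & (~E | F)) & (F & ~F) = min(a, b) on (0.17, 0.17) = 0.17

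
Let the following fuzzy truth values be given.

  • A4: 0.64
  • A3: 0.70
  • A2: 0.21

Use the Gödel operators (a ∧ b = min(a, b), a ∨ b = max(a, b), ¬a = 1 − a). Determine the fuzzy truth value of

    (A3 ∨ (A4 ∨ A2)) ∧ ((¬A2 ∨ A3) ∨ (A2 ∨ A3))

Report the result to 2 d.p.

0.70

A4 ∨ A2 = max(a, b) on (0.64, 0.21) = 0.64
A3 ∨ (A4 ∨ A2) = max(a, b) on (0.70, 0.64) = 0.70
¬A2 = 1 − 0.21 = 0.79
¬A2 ∨ A3 = max(a, b) on (0.79, 0.70) = 0.79
A2 ∨ A3 = max(a, b) on (0.21, 0.70) = 0.70
(¬A2 ∨ A3) ∨ (A2 ∨ A3) = max(a, b) on (0.79, 0.70) = 0.79
(A3 ∨ (A4 ∨ A2)) ∧ ((¬A2 ∨ A3) ∨ (A2 ∨ A3)) = min(a, b) on (0.70, 0.79) = 0.70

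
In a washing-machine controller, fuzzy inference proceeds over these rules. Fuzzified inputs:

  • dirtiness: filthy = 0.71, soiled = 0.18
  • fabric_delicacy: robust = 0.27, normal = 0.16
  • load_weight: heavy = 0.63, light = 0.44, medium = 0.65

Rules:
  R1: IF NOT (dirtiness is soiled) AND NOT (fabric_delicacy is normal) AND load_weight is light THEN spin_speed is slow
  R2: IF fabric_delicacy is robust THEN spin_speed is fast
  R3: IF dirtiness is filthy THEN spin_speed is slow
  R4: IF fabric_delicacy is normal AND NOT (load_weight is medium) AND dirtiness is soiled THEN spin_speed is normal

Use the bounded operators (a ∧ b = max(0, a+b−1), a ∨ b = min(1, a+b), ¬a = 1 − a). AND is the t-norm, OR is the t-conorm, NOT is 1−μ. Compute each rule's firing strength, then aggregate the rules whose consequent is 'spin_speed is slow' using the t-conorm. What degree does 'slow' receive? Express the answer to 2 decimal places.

0.81

R1: ¬soiled=1−0.18=0.82, ¬normal=1−0.16=0.84, light=0.44; AND[max(0, a+b−1)] → w = 0.10
R2: robust=0.27 → w = 0.27
R3: filthy=0.71 → w = 0.71
R4: normal=0.16, ¬medium=1−0.65=0.35, soiled=0.18; AND[max(0, a+b−1)] → w = 0.00
Rules with consequent 'slow': {R1, R3} → strengths 0.10, 0.71
Aggregate via t-conorm [min(1, a+b)]: 0.81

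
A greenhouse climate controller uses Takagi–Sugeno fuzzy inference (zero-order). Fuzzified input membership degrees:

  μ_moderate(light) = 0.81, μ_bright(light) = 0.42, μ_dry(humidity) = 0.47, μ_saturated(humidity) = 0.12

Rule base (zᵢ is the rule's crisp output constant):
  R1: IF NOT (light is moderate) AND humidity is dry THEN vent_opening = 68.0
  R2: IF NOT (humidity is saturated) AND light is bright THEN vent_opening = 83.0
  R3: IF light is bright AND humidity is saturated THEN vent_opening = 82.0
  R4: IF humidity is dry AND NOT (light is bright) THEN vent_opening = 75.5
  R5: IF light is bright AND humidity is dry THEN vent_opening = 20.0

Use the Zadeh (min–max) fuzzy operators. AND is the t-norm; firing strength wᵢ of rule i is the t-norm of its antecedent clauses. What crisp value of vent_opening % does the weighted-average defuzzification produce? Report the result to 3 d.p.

62.657

R1 (z=68.0): ¬moderate=1−0.81=0.19, dry=0.47; AND[min(a, b)] → w = 0.19
R2 (z=83.0): ¬saturated=1−0.12=0.88, bright=0.42; AND[min(a, b)] → w = 0.42
R3 (z=82.0): bright=0.42, saturated=0.12; AND[min(a, b)] → w = 0.12
R4 (z=75.5): dry=0.47, ¬bright=1−0.42=0.58; AND[min(a, b)] → w = 0.47
R5 (z=20.0): bright=0.42, dry=0.47; AND[min(a, b)] → w = 0.42
Weighted average = (0.19·68.0 + 0.42·83.0 + 0.12·82.0 + 0.47·75.5 + 0.42·20.0) / (0.19 + 0.42 + 0.12 + 0.47 + 0.42)
  = 101.5050 / 1.6200 = 62.657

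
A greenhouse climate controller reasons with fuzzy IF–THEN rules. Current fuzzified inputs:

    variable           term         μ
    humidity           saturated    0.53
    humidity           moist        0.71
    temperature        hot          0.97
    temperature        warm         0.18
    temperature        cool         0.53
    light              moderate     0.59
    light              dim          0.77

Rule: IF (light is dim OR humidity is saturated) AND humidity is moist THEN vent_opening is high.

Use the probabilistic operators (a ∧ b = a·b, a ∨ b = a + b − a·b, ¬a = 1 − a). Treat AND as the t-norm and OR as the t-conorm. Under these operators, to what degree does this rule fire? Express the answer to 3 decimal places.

0.633

firing strength: (dim=0.77 OR saturated=0.53) = 0.8919; AND[a·b] with moist=0.71 → w = 0.6332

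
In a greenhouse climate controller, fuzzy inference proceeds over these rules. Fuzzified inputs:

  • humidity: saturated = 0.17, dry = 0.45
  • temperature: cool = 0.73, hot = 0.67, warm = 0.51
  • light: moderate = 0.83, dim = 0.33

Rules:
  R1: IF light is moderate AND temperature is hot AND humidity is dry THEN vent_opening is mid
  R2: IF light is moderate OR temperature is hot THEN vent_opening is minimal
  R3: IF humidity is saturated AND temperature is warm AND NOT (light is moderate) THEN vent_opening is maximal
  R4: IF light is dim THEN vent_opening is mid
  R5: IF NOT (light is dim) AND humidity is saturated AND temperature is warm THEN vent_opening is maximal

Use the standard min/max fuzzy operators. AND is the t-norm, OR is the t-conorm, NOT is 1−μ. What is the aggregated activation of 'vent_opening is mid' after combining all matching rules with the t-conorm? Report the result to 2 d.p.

R1: moderate=0.83, hot=0.67, dry=0.45; AND[min(a, b)] → w = 0.45
R2: moderate=0.83, hot=0.67; OR[max(a, b)] → w = 0.83
R3: saturated=0.17, warm=0.51, ¬moderate=1−0.83=0.17; AND[min(a, b)] → w = 0.17
R4: dim=0.33 → w = 0.33
R5: ¬dim=1−0.33=0.67, saturated=0.17, warm=0.51; AND[min(a, b)] → w = 0.17
Rules with consequent 'mid': {R1, R4} → strengths 0.45, 0.33
Aggregate via t-conorm [max(a, b)]: 0.45

0.45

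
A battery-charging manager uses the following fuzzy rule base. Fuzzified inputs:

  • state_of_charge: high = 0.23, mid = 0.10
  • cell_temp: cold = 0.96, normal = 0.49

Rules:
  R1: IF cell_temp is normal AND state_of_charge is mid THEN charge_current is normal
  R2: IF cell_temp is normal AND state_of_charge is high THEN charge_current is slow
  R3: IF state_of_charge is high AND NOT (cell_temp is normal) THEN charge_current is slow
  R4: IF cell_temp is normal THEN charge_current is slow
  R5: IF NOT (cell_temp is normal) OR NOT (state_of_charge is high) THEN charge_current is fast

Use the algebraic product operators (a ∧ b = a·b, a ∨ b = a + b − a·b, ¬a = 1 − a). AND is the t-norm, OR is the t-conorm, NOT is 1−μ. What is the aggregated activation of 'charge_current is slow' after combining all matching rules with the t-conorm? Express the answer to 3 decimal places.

R1: normal=0.49, mid=0.10; AND[a·b] → w = 0.0490
R2: normal=0.49, high=0.23; AND[a·b] → w = 0.1127
R3: high=0.23, ¬normal=1−0.49=0.51; AND[a·b] → w = 0.1173
R4: normal=0.49 → w = 0.4900
R5: ¬normal=1−0.49=0.51, ¬high=1−0.23=0.77; OR[a + b − a·b] → w = 0.8873
Rules with consequent 'slow': {R2, R3, R4} → strengths 0.1127, 0.1173, 0.4900
Aggregate via t-conorm [a + b − a·b]: 0.6006

0.601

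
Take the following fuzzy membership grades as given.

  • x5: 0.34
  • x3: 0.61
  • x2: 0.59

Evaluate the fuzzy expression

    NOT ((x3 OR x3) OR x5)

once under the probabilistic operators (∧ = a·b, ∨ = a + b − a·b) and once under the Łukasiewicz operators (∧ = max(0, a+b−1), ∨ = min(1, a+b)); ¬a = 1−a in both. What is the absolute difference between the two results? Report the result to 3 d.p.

Under probabilistic:
  x3 OR x3 = a + b − a·b on (0.6100, 0.6100) = 0.8479
  (x3 OR x3) OR x5 = a + b − a·b on (0.8479, 0.3400) = 0.8996
  NOT ((x3 OR x3) OR x5) = 1 − 0.8996 = 0.1004
  → value = 0.1004
Under Łukasiewicz:
  x3 OR x3 = min(1, a+b) on (0.61, 0.61) = 1.00
  (x3 OR x3) OR x5 = min(1, a+b) on (1.00, 0.34) = 1.00
  NOT ((x3 OR x3) OR x5) = 1 − 1.00 = 0.00
  → value = 0.0000
|0.1004 − 0.0000| = 0.100

0.100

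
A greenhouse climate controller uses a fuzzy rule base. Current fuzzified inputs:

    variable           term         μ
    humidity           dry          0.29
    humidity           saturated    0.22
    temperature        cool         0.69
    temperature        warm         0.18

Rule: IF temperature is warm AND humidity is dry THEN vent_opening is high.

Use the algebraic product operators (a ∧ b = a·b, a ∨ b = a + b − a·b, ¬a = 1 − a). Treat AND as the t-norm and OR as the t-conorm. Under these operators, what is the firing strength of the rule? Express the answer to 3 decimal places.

0.052

firing strength: warm=0.18, dry=0.29; AND[a·b] → w = 0.0522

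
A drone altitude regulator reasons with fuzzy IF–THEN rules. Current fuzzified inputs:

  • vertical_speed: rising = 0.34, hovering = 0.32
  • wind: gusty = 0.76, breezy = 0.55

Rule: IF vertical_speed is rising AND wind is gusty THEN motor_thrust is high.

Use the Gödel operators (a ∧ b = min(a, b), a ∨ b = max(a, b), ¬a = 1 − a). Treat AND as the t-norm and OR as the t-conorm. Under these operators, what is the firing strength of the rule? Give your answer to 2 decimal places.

0.34

firing strength: rising=0.34, gusty=0.76; AND[min(a, b)] → w = 0.34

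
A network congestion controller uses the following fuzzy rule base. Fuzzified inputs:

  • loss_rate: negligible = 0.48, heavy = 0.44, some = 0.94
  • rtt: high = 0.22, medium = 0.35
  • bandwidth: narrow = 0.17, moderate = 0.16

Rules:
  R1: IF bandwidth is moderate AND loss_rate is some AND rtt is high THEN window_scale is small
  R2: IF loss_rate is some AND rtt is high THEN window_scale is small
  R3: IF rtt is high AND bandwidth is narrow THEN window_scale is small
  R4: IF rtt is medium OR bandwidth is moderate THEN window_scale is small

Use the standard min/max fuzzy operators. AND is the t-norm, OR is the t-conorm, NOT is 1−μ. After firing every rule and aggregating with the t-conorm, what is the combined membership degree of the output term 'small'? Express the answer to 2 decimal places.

R1: moderate=0.16, some=0.94, high=0.22; AND[min(a, b)] → w = 0.16
R2: some=0.94, high=0.22; AND[min(a, b)] → w = 0.22
R3: high=0.22, narrow=0.17; AND[min(a, b)] → w = 0.17
R4: medium=0.35, moderate=0.16; OR[max(a, b)] → w = 0.35
Rules with consequent 'small': {R1, R2, R3, R4} → strengths 0.16, 0.22, 0.17, 0.35
Aggregate via t-conorm [max(a, b)]: 0.35

0.35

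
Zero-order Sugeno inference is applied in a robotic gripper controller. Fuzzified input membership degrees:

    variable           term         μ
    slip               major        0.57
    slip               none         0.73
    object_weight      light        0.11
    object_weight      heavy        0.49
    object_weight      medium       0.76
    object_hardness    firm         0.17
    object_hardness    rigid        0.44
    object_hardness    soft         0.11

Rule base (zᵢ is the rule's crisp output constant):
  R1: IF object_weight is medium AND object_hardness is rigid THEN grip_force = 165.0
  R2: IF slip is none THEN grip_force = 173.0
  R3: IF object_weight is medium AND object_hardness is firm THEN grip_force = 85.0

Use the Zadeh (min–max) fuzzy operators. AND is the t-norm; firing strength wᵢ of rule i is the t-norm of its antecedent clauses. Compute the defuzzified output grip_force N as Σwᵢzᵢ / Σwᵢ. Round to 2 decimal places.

R1 (z=165.0): medium=0.76, rigid=0.44; AND[min(a, b)] → w = 0.44
R2 (z=173.0): none=0.73 → w = 0.73
R3 (z=85.0): medium=0.76, firm=0.17; AND[min(a, b)] → w = 0.17
Weighted average = (0.44·165.0 + 0.73·173.0 + 0.17·85.0) / (0.44 + 0.73 + 0.17)
  = 213.3400 / 1.3400 = 159.21

159.21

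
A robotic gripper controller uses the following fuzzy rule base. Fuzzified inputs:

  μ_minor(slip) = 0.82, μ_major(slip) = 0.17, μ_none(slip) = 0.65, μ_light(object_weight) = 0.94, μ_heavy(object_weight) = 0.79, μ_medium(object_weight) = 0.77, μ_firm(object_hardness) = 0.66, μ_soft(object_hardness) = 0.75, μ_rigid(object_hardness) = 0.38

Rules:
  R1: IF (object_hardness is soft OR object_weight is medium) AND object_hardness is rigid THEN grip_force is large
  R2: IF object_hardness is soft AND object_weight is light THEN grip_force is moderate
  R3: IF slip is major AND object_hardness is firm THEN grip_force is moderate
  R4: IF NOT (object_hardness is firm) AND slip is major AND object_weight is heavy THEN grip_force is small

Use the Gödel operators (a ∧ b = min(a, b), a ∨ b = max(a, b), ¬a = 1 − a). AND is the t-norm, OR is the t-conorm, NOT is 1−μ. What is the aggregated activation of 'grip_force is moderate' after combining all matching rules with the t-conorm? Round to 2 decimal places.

0.75

R1: (soft=0.75 OR medium=0.77) = 0.77; AND[min(a, b)] with rigid=0.38 → w = 0.38
R2: soft=0.75, light=0.94; AND[min(a, b)] → w = 0.75
R3: major=0.17, firm=0.66; AND[min(a, b)] → w = 0.17
R4: ¬firm=1−0.66=0.34, major=0.17, heavy=0.79; AND[min(a, b)] → w = 0.17
Rules with consequent 'moderate': {R2, R3} → strengths 0.75, 0.17
Aggregate via t-conorm [max(a, b)]: 0.75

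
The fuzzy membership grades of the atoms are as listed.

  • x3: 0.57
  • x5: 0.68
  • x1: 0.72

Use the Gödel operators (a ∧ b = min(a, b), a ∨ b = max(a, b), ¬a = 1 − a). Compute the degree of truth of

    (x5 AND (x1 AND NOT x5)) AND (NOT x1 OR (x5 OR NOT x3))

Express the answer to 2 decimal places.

0.32

NOT x5 = 1 − 0.68 = 0.32
x1 AND NOT x5 = min(a, b) on (0.72, 0.32) = 0.32
x5 AND (x1 AND NOT x5) = min(a, b) on (0.68, 0.32) = 0.32
NOT x1 = 1 − 0.72 = 0.28
NOT x3 = 1 − 0.57 = 0.43
x5 OR NOT x3 = max(a, b) on (0.68, 0.43) = 0.68
NOT x1 OR (x5 OR NOT x3) = max(a, b) on (0.28, 0.68) = 0.68
(x5 AND (x1 AND NOT x5)) AND (NOT x1 OR (x5 OR NOT x3)) = min(a, b) on (0.32, 0.68) = 0.32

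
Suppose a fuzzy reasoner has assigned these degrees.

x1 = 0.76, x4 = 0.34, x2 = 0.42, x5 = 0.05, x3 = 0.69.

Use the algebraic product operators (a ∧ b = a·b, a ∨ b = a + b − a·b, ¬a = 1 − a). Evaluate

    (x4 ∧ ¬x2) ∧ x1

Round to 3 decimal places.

0.150

¬x2 = 1 − 0.4200 = 0.5800
x4 ∧ ¬x2 = a·b on (0.3400, 0.5800) = 0.1972
(x4 ∧ ¬x2) ∧ x1 = a·b on (0.1972, 0.7600) = 0.1499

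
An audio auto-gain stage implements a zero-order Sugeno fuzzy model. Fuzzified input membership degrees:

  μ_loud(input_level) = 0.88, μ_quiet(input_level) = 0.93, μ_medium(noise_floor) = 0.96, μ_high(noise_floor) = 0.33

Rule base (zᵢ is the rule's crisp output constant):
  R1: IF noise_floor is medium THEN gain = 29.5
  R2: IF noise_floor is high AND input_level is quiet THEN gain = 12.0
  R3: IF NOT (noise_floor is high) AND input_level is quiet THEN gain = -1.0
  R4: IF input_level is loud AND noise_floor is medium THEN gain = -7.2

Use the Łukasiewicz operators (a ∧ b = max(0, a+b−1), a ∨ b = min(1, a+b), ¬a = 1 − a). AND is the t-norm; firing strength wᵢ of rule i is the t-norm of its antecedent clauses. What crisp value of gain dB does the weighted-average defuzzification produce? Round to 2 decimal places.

9.32

R1 (z=29.5): medium=0.96 → w = 0.96
R2 (z=12.0): high=0.33, quiet=0.93; AND[max(0, a+b−1)] → w = 0.26
R3 (z=-1.0): ¬high=1−0.33=0.67, quiet=0.93; AND[max(0, a+b−1)] → w = 0.60
R4 (z=-7.2): loud=0.88, medium=0.96; AND[max(0, a+b−1)] → w = 0.84
Weighted average = (0.96·29.5 + 0.26·12.0 + 0.60·-1.0 + 0.84·-7.2) / (0.96 + 0.26 + 0.60 + 0.84)
  = 24.7920 / 2.6600 = 9.32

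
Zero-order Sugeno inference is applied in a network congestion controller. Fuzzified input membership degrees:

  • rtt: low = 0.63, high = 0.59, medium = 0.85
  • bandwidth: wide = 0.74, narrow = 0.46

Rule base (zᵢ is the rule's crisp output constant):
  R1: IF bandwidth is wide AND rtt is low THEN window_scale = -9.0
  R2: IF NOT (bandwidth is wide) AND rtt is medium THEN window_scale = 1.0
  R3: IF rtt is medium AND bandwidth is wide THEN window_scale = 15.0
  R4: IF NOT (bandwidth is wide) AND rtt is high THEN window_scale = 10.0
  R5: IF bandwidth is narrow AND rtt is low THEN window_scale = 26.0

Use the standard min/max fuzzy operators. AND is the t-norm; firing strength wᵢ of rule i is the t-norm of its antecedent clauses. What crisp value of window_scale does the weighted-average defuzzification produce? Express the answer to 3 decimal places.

R1 (z=-9.0): wide=0.74, low=0.63; AND[min(a, b)] → w = 0.63
R2 (z=1.0): ¬wide=1−0.74=0.26, medium=0.85; AND[min(a, b)] → w = 0.26
R3 (z=15.0): medium=0.85, wide=0.74; AND[min(a, b)] → w = 0.74
R4 (z=10.0): ¬wide=1−0.74=0.26, high=0.59; AND[min(a, b)] → w = 0.26
R5 (z=26.0): narrow=0.46, low=0.63; AND[min(a, b)] → w = 0.46
Weighted average = (0.63·-9.0 + 0.26·1.0 + 0.74·15.0 + 0.26·10.0 + 0.46·26.0) / (0.63 + 0.26 + 0.74 + 0.26 + 0.46)
  = 20.2500 / 2.3500 = 8.617

8.617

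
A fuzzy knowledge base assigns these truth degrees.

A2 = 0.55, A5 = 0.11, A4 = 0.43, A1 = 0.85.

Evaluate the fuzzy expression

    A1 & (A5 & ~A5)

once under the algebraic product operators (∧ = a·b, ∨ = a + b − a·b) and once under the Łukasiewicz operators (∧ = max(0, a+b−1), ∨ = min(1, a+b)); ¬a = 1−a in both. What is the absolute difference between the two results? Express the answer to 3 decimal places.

0.083

Under algebraic product:
  ~A5 = 1 − 0.1100 = 0.8900
  A5 & ~A5 = a·b on (0.1100, 0.8900) = 0.0979
  A1 & (A5 & ~A5) = a·b on (0.8500, 0.0979) = 0.0832
  → value = 0.0832
Under Łukasiewicz:
  ~A5 = 1 − 0.11 = 0.89
  A5 & ~A5 = max(0, a+b−1) on (0.11, 0.89) = 0.00
  A1 & (A5 & ~A5) = max(0, a+b−1) on (0.85, 0.00) = 0.00
  → value = 0.0000
|0.0832 − 0.0000| = 0.083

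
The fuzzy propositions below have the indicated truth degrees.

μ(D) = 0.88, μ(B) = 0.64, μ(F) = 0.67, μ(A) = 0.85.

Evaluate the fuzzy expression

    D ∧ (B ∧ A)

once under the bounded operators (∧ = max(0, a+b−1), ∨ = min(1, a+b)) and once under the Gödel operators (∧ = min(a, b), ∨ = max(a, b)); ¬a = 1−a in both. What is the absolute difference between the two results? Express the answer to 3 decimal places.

Under bounded:
  B ∧ A = max(0, a+b−1) on (0.64, 0.85) = 0.49
  D ∧ (B ∧ A) = max(0, a+b−1) on (0.88, 0.49) = 0.37
  → value = 0.3700
Under Gödel:
  B ∧ A = min(a, b) on (0.64, 0.85) = 0.64
  D ∧ (B ∧ A) = min(a, b) on (0.88, 0.64) = 0.64
  → value = 0.6400
|0.3700 − 0.6400| = 0.270

0.270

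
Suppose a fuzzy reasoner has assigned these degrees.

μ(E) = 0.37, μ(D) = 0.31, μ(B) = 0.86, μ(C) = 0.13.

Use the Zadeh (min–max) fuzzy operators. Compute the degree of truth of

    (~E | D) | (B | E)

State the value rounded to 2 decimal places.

0.86

~E = 1 − 0.37 = 0.63
~E | D = max(a, b) on (0.63, 0.31) = 0.63
B | E = max(a, b) on (0.86, 0.37) = 0.86
(~E | D) | (B | E) = max(a, b) on (0.63, 0.86) = 0.86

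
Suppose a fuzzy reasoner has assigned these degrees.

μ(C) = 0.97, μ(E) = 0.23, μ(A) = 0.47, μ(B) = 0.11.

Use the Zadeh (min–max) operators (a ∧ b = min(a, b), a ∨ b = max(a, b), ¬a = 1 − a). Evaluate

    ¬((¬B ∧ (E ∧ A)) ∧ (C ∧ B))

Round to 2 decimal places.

¬B = 1 − 0.11 = 0.89
E ∧ A = min(a, b) on (0.23, 0.47) = 0.23
¬B ∧ (E ∧ A) = min(a, b) on (0.89, 0.23) = 0.23
C ∧ B = min(a, b) on (0.97, 0.11) = 0.11
(¬B ∧ (E ∧ A)) ∧ (C ∧ B) = min(a, b) on (0.23, 0.11) = 0.11
¬((¬B ∧ (E ∧ A)) ∧ (C ∧ B)) = 1 − 0.11 = 0.89

0.89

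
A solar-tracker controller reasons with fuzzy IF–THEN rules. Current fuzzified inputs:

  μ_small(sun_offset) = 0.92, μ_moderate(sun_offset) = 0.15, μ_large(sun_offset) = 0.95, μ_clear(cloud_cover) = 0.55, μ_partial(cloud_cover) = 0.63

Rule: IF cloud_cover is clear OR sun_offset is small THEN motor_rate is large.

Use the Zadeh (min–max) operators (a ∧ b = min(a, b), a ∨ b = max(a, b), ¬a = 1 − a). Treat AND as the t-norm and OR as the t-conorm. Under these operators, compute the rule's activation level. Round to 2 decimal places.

0.92

firing strength: clear=0.55, small=0.92; OR[max(a, b)] → w = 0.92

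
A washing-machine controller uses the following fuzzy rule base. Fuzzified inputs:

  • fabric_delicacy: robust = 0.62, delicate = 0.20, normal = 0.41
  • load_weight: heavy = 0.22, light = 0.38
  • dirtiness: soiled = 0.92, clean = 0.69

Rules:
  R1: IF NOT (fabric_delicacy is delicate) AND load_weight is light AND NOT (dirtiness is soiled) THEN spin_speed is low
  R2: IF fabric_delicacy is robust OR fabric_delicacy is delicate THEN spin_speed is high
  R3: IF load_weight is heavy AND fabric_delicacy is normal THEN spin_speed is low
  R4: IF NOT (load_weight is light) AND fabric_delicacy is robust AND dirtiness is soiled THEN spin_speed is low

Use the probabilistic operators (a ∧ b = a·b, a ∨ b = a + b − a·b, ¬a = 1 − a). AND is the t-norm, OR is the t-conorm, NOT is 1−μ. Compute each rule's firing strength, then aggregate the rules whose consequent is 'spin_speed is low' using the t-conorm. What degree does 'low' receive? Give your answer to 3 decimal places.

R1: ¬delicate=1−0.20=0.80, light=0.38, ¬soiled=1−0.92=0.08; AND[a·b] → w = 0.0243
R2: robust=0.62, delicate=0.20; OR[a + b − a·b] → w = 0.6960
R3: heavy=0.22, normal=0.41; AND[a·b] → w = 0.0902
R4: ¬light=1−0.38=0.62, robust=0.62, soiled=0.92; AND[a·b] → w = 0.3536
Rules with consequent 'low': {R1, R3, R4} → strengths 0.0243, 0.0902, 0.3536
Aggregate via t-conorm [a + b − a·b]: 0.4263

0.426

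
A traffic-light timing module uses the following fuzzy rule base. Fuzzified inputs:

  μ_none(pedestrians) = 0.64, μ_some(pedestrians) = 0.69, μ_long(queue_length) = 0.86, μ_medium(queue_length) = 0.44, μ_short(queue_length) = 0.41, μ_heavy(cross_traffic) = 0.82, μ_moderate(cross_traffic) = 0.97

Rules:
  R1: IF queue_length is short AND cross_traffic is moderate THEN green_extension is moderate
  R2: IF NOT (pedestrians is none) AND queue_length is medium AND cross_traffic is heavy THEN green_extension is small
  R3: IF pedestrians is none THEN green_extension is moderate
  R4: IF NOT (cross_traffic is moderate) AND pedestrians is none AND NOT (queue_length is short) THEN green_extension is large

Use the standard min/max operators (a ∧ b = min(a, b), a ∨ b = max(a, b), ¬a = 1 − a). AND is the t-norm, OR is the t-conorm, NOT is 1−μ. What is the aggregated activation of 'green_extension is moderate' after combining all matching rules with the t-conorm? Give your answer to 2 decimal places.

R1: short=0.41, moderate=0.97; AND[min(a, b)] → w = 0.41
R2: ¬none=1−0.64=0.36, medium=0.44, heavy=0.82; AND[min(a, b)] → w = 0.36
R3: none=0.64 → w = 0.64
R4: ¬moderate=1−0.97=0.03, none=0.64, ¬short=1−0.41=0.59; AND[min(a, b)] → w = 0.03
Rules with consequent 'moderate': {R1, R3} → strengths 0.41, 0.64
Aggregate via t-conorm [max(a, b)]: 0.64

0.64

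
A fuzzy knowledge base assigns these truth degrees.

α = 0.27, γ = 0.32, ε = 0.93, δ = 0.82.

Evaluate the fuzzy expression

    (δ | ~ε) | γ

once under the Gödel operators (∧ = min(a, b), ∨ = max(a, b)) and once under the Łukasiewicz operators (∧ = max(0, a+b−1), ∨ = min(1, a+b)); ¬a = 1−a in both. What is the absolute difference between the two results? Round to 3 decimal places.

Under Gödel:
  ~ε = 1 − 0.93 = 0.07
  δ | ~ε = max(a, b) on (0.82, 0.07) = 0.82
  (δ | ~ε) | γ = max(a, b) on (0.82, 0.32) = 0.82
  → value = 0.8200
Under Łukasiewicz:
  ~ε = 1 − 0.93 = 0.07
  δ | ~ε = min(1, a+b) on (0.82, 0.07) = 0.89
  (δ | ~ε) | γ = min(1, a+b) on (0.89, 0.32) = 1.00
  → value = 1.0000
|0.8200 − 1.0000| = 0.180

0.180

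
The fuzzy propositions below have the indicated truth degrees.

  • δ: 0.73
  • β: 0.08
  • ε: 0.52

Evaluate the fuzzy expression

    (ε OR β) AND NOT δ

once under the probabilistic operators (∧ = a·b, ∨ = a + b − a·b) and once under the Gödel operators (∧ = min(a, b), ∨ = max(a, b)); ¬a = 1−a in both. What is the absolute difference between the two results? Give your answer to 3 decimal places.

Under probabilistic:
  ε OR β = a + b − a·b on (0.5200, 0.0800) = 0.5584
  NOT δ = 1 − 0.7300 = 0.2700
  (ε OR β) AND NOT δ = a·b on (0.5584, 0.2700) = 0.1508
  → value = 0.1508
Under Gödel:
  ε OR β = max(a, b) on (0.52, 0.08) = 0.52
  NOT δ = 1 − 0.73 = 0.27
  (ε OR β) AND NOT δ = min(a, b) on (0.52, 0.27) = 0.27
  → value = 0.2700
|0.1508 − 0.2700| = 0.119

0.119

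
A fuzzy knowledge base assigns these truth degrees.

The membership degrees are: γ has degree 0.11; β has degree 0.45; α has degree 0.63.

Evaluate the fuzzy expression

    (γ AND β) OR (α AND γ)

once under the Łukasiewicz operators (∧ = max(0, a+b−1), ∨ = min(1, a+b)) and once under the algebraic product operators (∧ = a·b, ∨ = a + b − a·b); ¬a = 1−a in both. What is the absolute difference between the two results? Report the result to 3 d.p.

0.115

Under Łukasiewicz:
  γ AND β = max(0, a+b−1) on (0.11, 0.45) = 0.00
  α AND γ = max(0, a+b−1) on (0.63, 0.11) = 0.00
  (γ AND β) OR (α AND γ) = min(1, a+b) on (0.00, 0.00) = 0.00
  → value = 0.0000
Under algebraic product:
  γ AND β = a·b on (0.1100, 0.4500) = 0.0495
  α AND γ = a·b on (0.6300, 0.1100) = 0.0693
  (γ AND β) OR (α AND γ) = a + b − a·b on (0.0495, 0.0693) = 0.1154
  → value = 0.1154
|0.0000 − 0.1154| = 0.115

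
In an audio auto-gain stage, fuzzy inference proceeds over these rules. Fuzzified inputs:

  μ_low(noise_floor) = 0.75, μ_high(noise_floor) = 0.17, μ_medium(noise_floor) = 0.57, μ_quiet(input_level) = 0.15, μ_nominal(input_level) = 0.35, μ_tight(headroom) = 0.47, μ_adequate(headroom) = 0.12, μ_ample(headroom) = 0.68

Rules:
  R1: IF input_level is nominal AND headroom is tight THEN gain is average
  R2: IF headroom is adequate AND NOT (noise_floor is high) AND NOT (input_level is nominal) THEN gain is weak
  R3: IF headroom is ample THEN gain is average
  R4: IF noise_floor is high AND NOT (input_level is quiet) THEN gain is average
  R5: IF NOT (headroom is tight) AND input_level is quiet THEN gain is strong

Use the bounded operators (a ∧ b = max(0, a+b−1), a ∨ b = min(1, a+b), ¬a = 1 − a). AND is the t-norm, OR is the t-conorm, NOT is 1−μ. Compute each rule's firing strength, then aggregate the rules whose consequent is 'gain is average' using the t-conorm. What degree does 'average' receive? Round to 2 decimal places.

0.70

R1: nominal=0.35, tight=0.47; AND[max(0, a+b−1)] → w = 0.00
R2: adequate=0.12, ¬high=1−0.17=0.83, ¬nominal=1−0.35=0.65; AND[max(0, a+b−1)] → w = 0.00
R3: ample=0.68 → w = 0.68
R4: high=0.17, ¬quiet=1−0.15=0.85; AND[max(0, a+b−1)] → w = 0.02
R5: ¬tight=1−0.47=0.53, quiet=0.15; AND[max(0, a+b−1)] → w = 0.00
Rules with consequent 'average': {R1, R3, R4} → strengths 0.00, 0.68, 0.02
Aggregate via t-conorm [min(1, a+b)]: 0.70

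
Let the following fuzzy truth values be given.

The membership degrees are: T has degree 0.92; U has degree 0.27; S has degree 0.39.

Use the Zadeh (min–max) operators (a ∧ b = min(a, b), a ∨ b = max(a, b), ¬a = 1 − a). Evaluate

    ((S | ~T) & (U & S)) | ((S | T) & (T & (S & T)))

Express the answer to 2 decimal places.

0.39

~T = 1 − 0.92 = 0.08
S | ~T = max(a, b) on (0.39, 0.08) = 0.39
U & S = min(a, b) on (0.27, 0.39) = 0.27
(S | ~T) & (U & S) = min(a, b) on (0.39, 0.27) = 0.27
S | T = max(a, b) on (0.39, 0.92) = 0.92
S & T = min(a, b) on (0.39, 0.92) = 0.39
T & (S & T) = min(a, b) on (0.92, 0.39) = 0.39
(S | T) & (T & (S & T)) = min(a, b) on (0.92, 0.39) = 0.39
((S | ~T) & (U & S)) | ((S | T) & (T & (S & T))) = max(a, b) on (0.27, 0.39) = 0.39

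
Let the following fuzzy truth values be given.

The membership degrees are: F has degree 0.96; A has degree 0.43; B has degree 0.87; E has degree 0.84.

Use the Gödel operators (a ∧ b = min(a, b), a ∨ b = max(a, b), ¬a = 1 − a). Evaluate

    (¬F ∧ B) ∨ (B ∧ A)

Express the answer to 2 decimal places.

¬F = 1 − 0.96 = 0.04
¬F ∧ B = min(a, b) on (0.04, 0.87) = 0.04
B ∧ A = min(a, b) on (0.87, 0.43) = 0.43
(¬F ∧ B) ∨ (B ∧ A) = max(a, b) on (0.04, 0.43) = 0.43

0.43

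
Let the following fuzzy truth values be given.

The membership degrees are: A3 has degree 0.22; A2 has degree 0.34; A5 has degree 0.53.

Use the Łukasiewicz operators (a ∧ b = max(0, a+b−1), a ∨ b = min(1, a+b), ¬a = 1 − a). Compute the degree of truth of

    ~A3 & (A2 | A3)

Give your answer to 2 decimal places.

0.34

~A3 = 1 − 0.22 = 0.78
A2 | A3 = min(1, a+b) on (0.34, 0.22) = 0.56
~A3 & (A2 | A3) = max(0, a+b−1) on (0.78, 0.56) = 0.34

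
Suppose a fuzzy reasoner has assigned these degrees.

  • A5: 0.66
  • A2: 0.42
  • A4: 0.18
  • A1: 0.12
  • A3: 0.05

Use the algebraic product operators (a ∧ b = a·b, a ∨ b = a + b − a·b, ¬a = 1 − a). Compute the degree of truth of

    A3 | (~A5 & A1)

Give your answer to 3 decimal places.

~A5 = 1 − 0.6600 = 0.3400
~A5 & A1 = a·b on (0.3400, 0.1200) = 0.0408
A3 | (~A5 & A1) = a + b − a·b on (0.0500, 0.0408) = 0.0888

0.089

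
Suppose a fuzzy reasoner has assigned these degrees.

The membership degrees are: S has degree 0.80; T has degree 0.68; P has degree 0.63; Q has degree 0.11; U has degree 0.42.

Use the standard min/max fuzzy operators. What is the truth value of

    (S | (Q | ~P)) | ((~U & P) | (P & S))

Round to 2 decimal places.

~P = 1 − 0.63 = 0.37
Q | ~P = max(a, b) on (0.11, 0.37) = 0.37
S | (Q | ~P) = max(a, b) on (0.80, 0.37) = 0.80
~U = 1 − 0.42 = 0.58
~U & P = min(a, b) on (0.58, 0.63) = 0.58
P & S = min(a, b) on (0.63, 0.80) = 0.63
(~U & P) | (P & S) = max(a, b) on (0.58, 0.63) = 0.63
(S | (Q | ~P)) | ((~U & P) | (P & S)) = max(a, b) on (0.80, 0.63) = 0.80

0.80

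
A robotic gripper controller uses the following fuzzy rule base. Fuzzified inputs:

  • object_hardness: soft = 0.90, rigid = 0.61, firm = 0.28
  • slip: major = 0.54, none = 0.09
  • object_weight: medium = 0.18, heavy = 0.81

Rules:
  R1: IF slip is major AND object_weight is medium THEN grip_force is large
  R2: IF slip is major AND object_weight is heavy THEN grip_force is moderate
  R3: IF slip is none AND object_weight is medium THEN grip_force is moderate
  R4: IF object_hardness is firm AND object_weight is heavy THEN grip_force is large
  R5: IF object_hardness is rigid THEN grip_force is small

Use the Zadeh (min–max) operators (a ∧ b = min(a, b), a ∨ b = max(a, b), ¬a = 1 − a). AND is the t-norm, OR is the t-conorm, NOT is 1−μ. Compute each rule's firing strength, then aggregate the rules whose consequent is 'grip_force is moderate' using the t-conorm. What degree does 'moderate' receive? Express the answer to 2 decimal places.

R1: major=0.54, medium=0.18; AND[min(a, b)] → w = 0.18
R2: major=0.54, heavy=0.81; AND[min(a, b)] → w = 0.54
R3: none=0.09, medium=0.18; AND[min(a, b)] → w = 0.09
R4: firm=0.28, heavy=0.81; AND[min(a, b)] → w = 0.28
R5: rigid=0.61 → w = 0.61
Rules with consequent 'moderate': {R2, R3} → strengths 0.54, 0.09
Aggregate via t-conorm [max(a, b)]: 0.54

0.54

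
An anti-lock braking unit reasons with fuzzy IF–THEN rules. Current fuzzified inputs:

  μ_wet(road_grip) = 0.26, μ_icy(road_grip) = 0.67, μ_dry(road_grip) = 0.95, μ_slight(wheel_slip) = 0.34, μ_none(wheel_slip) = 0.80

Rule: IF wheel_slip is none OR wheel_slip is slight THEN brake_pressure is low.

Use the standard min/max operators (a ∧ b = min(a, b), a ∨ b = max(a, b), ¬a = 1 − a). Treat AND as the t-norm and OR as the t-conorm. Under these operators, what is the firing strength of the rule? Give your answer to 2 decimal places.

firing strength: none=0.80, slight=0.34; OR[max(a, b)] → w = 0.80

0.80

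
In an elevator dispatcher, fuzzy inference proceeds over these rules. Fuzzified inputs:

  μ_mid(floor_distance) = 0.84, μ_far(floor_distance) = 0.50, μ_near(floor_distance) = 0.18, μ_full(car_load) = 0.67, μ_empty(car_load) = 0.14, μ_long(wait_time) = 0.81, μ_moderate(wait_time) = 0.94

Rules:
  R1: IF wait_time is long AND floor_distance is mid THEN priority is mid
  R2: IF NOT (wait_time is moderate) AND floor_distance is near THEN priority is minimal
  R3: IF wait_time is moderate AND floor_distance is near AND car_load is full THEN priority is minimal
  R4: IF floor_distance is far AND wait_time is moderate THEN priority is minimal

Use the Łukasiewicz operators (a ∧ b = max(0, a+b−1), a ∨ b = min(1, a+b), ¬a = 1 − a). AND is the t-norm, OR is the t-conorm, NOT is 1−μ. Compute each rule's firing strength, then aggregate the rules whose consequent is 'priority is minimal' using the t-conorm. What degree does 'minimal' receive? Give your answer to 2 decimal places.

R1: long=0.81, mid=0.84; AND[max(0, a+b−1)] → w = 0.65
R2: ¬moderate=1−0.94=0.06, near=0.18; AND[max(0, a+b−1)] → w = 0.00
R3: moderate=0.94, near=0.18, full=0.67; AND[max(0, a+b−1)] → w = 0.00
R4: far=0.50, moderate=0.94; AND[max(0, a+b−1)] → w = 0.44
Rules with consequent 'minimal': {R2, R3, R4} → strengths 0.00, 0.00, 0.44
Aggregate via t-conorm [min(1, a+b)]: 0.44

0.44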